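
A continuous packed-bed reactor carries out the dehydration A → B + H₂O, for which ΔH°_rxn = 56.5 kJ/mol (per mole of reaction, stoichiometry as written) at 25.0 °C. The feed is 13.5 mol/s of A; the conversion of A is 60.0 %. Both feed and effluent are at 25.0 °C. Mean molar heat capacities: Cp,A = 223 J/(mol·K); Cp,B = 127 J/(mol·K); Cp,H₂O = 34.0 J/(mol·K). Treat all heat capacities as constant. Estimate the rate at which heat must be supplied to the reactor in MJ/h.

Extent of reaction ξ = 0.600 × 13.5 = 8.1 mol/s
Reaction term: ξ·ΔH°_rxn = 8.1 × 56.5 = 457.65 kJ/s
Q = ΔH = 457.65 kJ/s = 457.65 kW
Heat supplied = 1647.5 MJ/h

Q_in = 1650 MJ/h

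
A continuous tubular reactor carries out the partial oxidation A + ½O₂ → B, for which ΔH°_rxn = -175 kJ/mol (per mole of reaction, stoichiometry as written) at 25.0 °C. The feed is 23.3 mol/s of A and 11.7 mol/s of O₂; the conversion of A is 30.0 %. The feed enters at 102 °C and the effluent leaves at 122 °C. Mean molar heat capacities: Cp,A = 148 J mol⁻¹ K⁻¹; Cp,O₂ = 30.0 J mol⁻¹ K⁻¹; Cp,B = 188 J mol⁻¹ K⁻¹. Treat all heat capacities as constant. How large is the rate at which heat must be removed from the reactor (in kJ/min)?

Extent of reaction ξ = 0.300 × 23.3 = 6.99 mol/s
Reaction term: ξ·ΔH°_rxn = 6.99 × -175 = -1223.2 kJ/s
Sensible, feed 102→25 °C: -292.55 kJ/s
Outlet flows (mol/s): A 16.31, O₂ 8.205, B 6.99
Sensible, products 25→122 °C: 385.49 kJ/s
Q = ΔH = -1130.3 kJ/s = -1130.3 kW
Heat removed = 67819 kJ/min

Q_out = 67800 kJ/min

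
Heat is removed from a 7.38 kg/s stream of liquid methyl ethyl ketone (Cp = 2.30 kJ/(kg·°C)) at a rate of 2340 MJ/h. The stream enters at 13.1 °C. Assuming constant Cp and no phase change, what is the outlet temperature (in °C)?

T_out = -25.2 °C

Q = 2340 MJ/h = 650 kJ/s
ΔT = Q/(ṁ·Cp) = 650/(7.38×2.30) = 38.294 K
T_out = 13.1 − 38.294 = -25.194 °C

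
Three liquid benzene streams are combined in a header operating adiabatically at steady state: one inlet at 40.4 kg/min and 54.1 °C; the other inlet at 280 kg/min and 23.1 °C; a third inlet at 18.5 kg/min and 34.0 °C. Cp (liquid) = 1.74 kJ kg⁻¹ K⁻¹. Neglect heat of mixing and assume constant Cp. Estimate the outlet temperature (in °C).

T_out = 27.4 °C

No heat crosses the boundary, so H_out = H_in.
T_out = Σ ṁᵢCp,ᵢTᵢ / Σ ṁᵢCp,ᵢ
      = 16152 / 589.69 = 27.39 °C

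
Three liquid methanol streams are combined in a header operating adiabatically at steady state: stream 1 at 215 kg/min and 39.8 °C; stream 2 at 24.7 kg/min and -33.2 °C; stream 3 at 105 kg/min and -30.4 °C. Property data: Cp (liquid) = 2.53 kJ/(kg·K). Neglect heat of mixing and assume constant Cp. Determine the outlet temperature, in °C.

Energy balance with Q = 0: Σ ṁᵢCp,ᵢ(T_out − Tᵢ) = 0
T_out = Σ ṁᵢCp,ᵢTᵢ / Σ ṁᵢCp,ᵢ
      = 11499 / 872.09 = 13.185 °C

T_out = 13.2 °C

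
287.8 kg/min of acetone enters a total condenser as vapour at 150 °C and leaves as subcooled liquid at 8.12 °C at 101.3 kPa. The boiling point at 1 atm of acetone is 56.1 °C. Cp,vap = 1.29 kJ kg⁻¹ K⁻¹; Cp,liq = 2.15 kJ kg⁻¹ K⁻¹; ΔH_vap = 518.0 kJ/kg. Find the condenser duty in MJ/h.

Q_c = 12800 MJ/h

vapour 150→56.1 °C: -121.13 kJ/kg
condensation at 56.1 °C: -518 kJ/kg
liquid 56.1→8.12 °C: -103.16 kJ/kg
Δh = -121.13 + -518 + -103.16 = -742.29 kJ/kg
Q = ṁ·Δh = 287.8 kg/min × -742.29 kJ/kg = -213630 kJ/min
|Q| = 3560.5 kW = 12818 MJ/h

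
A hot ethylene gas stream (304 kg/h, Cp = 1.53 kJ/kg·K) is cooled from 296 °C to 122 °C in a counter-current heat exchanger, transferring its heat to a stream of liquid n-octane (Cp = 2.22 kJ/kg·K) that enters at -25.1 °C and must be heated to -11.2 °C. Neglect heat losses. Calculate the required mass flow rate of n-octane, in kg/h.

Heat released by hot stream: Q = 304 × 1.53 × (296 − 122) = 80931 kJ/h
Energy balance on cold side (adiabatic exchanger): Q = ṁ_c·Cp_c·(T_c,out − T_c,in)
ṁ_c = 80931 / [2.22 × (-11.2 − -25.1)] = 2622.7 kg/h

ṁ_c = 2620 kg/h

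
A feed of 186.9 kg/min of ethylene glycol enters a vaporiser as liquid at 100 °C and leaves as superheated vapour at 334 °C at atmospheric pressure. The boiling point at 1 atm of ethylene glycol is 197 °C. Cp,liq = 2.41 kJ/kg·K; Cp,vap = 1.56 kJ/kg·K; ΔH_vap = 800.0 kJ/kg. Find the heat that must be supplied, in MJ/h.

liquid 100→197 °C: 233.77 kJ/kg
vaporisation at 197 °C: 800 kJ/kg
vapour 197→334 °C: 213.72 kJ/kg
Δh = 233.77 + 800 + 213.72 = 1247.5 kJ/kg
Q = ṁ·Δh = 186.9 kg/min × 1247.5 kJ/kg = 233160 kJ/min
|Q| = 3885.9 kW = 13989 MJ/h

Q = 14000 MJ/h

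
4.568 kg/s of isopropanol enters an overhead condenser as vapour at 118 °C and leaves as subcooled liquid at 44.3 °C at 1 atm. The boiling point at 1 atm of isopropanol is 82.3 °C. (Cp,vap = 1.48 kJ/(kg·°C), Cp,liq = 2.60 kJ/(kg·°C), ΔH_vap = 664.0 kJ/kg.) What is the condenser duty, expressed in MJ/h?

Q_c = 13400 MJ/h

vapour 118→82.3 °C: -52.836 kJ/kg
condensation at 82.3 °C: -664 kJ/kg
liquid 82.3→44.3 °C: -98.8 kJ/kg
Δh = -52.836 + -664 + -98.8 = -815.64 kJ/kg
Q = ṁ·Δh = 4.568 kg/s × -815.64 kJ/kg = -3725.8 kJ/s
|Q| = 3725.8 kW = 13413 MJ/h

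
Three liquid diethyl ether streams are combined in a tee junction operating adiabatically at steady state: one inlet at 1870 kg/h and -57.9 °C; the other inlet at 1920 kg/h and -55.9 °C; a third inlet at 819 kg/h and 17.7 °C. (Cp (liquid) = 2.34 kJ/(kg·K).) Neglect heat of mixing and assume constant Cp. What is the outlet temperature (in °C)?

No heat crosses the boundary, so H_out = H_in.
Σ ṁᵢCp,ᵢTᵢ = 1870×2.34×-57.9 + 1920×2.34×-55.9 + 819×2.34×17.7 = -470580
Σ ṁᵢCp,ᵢ = 1870×2.34 + 1920×2.34 + 819×2.34 = 10785
T_out = -470580 / 10785 = -43.633 °C

T_out = -43.6 °C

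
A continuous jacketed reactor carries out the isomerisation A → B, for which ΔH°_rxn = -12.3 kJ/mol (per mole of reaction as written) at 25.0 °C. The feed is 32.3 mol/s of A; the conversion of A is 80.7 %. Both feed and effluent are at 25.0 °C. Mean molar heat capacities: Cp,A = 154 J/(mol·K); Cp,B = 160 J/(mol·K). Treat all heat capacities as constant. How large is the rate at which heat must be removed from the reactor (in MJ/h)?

Extent of reaction ξ = 0.807 × 32.3 = 26.066 mol/s
Reaction term: ξ·ΔH°_rxn = 26.066 × -12.3 = -320.61 kJ/s
Q = ΔH = -320.61 kJ/s = -320.61 kW
Heat removed = 1154.2 MJ/h

Q_out = 1150 MJ/h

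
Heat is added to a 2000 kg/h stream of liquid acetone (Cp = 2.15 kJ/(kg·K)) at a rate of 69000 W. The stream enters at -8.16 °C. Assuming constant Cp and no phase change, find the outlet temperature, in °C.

T_out = 49.6 °C

Q = 69000 W = 248400 kJ/h
ΔT = Q/(ṁ·Cp) = 248400/(2000×2.15) = 57.767 K
T_out = -8.16 + 57.767 = 49.607 °C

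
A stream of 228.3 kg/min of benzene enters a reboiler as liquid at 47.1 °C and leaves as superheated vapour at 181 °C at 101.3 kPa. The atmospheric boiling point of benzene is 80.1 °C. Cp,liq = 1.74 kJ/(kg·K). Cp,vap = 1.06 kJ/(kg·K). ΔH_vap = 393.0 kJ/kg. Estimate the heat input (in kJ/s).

liquid 47.1→80.1 °C: 57.42 kJ/kg
vaporisation at 80.1 °C: 393 kJ/kg
vapour 80.1→181 °C: 106.95 kJ/kg
Δh = 57.42 + 393 + 106.95 = 557.37 kJ/kg
Q = ṁ·Δh = 228.3 kg/min × 557.37 kJ/kg = 127250 kJ/min
|Q| = 2120.8 kW

Q = 2120 kJ/s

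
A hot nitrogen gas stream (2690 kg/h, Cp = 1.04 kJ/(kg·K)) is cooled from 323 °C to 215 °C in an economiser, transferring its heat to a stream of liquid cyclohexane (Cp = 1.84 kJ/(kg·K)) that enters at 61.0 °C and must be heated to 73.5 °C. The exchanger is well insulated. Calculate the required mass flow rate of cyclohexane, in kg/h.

Heat released by hot stream: Q = 2690 × 1.04 × (323 − 215) = 302140 kJ/h
Energy balance on cold side (adiabatic exchanger): Q = ṁ_c·Cp_c·(T_c,out − T_c,in)
ṁ_c = 302140 / [1.84 × (73.5 − 61.0)] = 13137 kg/h

ṁ_c = 13100 kg/h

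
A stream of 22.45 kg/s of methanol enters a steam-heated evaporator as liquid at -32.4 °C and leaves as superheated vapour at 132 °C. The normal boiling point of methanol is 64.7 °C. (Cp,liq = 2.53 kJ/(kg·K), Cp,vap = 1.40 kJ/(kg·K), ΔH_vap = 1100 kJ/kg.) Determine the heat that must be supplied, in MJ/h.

liquid -32.4→64.7 °C: 245.66 kJ/kg
vaporisation at 64.7 °C: 1100 kJ/kg
vapour 64.7→132 °C: 94.22 kJ/kg
Δh = 245.66 + 1100 + 94.22 = 1439.9 kJ/kg
Q = ṁ·Δh = 22.45 kg/s × 1439.9 kJ/kg = 32325 kJ/s
|Q| = 32325 kW = 116370 MJ/h

Q = 116000 MJ/h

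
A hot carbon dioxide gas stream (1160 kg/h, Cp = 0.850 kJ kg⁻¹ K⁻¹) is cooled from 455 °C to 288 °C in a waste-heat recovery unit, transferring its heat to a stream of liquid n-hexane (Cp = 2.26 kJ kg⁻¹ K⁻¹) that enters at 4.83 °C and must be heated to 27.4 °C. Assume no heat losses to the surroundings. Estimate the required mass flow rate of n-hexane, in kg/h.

ṁ_c = 3230 kg/h

Heat released by hot stream: Q = 1160 × 0.850 × (455 − 288) = 164660 kJ/h
Energy balance on cold side (adiabatic exchanger): Q = ṁ_c·Cp_c·(T_c,out − T_c,in)
ṁ_c = 164660 / [2.26 × (27.4 − 4.83)] = 3228.1 kg/h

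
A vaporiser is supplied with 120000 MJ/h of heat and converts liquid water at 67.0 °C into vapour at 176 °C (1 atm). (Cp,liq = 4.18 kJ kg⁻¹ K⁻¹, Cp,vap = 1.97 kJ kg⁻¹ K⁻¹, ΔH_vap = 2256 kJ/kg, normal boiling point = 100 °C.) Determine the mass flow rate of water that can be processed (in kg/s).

Δh = 4.18×(100−67.0) + 2256 + 1.97×(176−100) = 2543.7 kJ/kg
Q = 120000 MJ/h = 33333 kJ/s = 33333 kJ/s
ṁ = Q/Δh = 33333 / 2543.7 = 13.104 kg/s

ṁ = 13.1 kg/s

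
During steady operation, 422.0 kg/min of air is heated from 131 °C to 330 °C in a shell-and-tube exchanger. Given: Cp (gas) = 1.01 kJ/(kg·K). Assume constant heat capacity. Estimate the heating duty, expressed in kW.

Q = 1410 kW

Q = ṁ·Cp·ΔT = 422.0 × 1.01 × (330 − 131) = 84818 kJ/min
Converting: 84818 / 60 s = 1413.6 kW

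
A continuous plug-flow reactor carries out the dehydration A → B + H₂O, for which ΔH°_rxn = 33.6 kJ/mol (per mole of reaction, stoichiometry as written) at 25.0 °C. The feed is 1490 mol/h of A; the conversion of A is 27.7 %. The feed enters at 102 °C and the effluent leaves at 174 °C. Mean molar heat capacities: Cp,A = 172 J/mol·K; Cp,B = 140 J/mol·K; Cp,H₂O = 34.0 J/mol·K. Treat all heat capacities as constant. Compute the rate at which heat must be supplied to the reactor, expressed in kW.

Q_in = 9.01 kW

Extent of reaction ξ = 0.277 × 1490 = 412.73 mol/h
Reaction term: ξ·ΔH°_rxn = 412.73 × 33.6 = 13868 kJ/h
Sensible, feed 102→25 °C: -19734 kJ/h
Outlet flows (mol/h): A 1077.3, B 412.73, H₂O 412.73
Sensible, products 25→174 °C: 38309 kJ/h
Q = ΔH = 32443 kJ/h = 9.0119 kW
Heat supplied = 9.0119 kW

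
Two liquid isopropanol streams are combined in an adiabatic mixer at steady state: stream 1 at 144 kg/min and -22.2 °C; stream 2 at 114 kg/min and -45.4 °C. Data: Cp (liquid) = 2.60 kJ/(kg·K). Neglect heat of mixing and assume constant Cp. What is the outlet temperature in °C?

Adiabatic, steady state ⇒ Σ ṁᵢCp,ᵢ(T_out − Tᵢ) = 0
Σ ṁᵢCp,ᵢTᵢ = 144×2.60×-22.2 + 114×2.60×-45.4 = -21768
Σ ṁᵢCp,ᵢ = 144×2.60 + 114×2.60 = 670.8
T_out = -21768 / 670.8 = -32.451 °C

T_out = -32.5 °C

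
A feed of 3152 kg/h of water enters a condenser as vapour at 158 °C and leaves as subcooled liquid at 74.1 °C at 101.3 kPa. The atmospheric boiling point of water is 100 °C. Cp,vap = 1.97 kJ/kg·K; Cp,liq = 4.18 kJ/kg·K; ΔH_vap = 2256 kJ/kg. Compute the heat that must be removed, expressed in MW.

Q_c = 2.17 MW

vapour 158→100 °C: -114.26 kJ/kg
condensation at 100 °C: -2256 kJ/kg
liquid 100→74.1 °C: -108.26 kJ/kg
Δh = -114.26 + -2256 + -108.26 = -2478.5 kJ/kg
Q = ṁ·Δh = 3152 kg/h × -2478.5 kJ/kg = -7.8123e+06 kJ/h
|Q| = 2170.1 kW = 2.1701 MW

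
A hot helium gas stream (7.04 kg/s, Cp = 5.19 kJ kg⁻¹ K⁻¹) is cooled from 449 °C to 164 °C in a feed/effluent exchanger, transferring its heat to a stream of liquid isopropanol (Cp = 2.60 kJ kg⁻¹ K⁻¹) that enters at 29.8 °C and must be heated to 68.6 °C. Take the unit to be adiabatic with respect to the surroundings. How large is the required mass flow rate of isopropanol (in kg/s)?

Heat released by hot stream: Q = 7.04 × 5.19 × (449 − 164) = 10413 kJ/s
Energy balance on cold side (adiabatic exchanger): Q = ṁ_c·Cp_c·(T_c,out − T_c,in)
ṁ_c = 10413 / [2.60 × (68.6 − 29.8)] = 103.22 kg/s

ṁ_c = 103 kg/s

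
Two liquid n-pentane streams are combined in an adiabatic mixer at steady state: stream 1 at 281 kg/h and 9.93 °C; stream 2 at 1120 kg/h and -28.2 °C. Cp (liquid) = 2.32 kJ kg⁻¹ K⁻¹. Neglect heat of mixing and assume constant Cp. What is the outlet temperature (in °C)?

No heat crosses the boundary, so H_out = H_in.
Σ ṁᵢCp,ᵢTᵢ = 281×2.32×9.93 + 1120×2.32×-28.2 = -66801
Σ ṁᵢCp,ᵢ = 281×2.32 + 1120×2.32 = 3250.3
T_out = -66801 / 3250.3 = -20.552 °C

T_out = -20.6 °C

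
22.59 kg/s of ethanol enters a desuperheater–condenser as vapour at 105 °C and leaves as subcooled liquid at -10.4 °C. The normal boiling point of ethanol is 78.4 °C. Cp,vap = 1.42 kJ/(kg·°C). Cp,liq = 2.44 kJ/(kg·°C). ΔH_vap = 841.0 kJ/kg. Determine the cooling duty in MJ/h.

Q_c = 89100 MJ/h

vapour 105→78.4 °C: -37.772 kJ/kg
condensation at 78.4 °C: -841 kJ/kg
liquid 78.4→-10.4 °C: -216.67 kJ/kg
Δh = -37.772 + -841 + -216.67 = -1095.4 kJ/kg
Q = ṁ·Δh = 22.59 kg/s × -1095.4 kJ/kg = -24746 kJ/s
|Q| = 24746 kW = 89086 MJ/h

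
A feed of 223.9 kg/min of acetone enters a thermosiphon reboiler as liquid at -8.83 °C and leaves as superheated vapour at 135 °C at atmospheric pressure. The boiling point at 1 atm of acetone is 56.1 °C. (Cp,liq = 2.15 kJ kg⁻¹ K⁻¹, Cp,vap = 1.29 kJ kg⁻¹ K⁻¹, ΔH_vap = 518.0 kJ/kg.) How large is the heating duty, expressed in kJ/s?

Q = 2830 kJ/s

liquid -8.83→56.1 °C: 139.6 kJ/kg
vaporisation at 56.1 °C: 518 kJ/kg
vapour 56.1→135 °C: 101.78 kJ/kg
Δh = 139.6 + 518 + 101.78 = 759.38 kJ/kg
Q = ṁ·Δh = 223.9 kg/min × 759.38 kJ/kg = 170030 kJ/min
|Q| = 2833.8 kW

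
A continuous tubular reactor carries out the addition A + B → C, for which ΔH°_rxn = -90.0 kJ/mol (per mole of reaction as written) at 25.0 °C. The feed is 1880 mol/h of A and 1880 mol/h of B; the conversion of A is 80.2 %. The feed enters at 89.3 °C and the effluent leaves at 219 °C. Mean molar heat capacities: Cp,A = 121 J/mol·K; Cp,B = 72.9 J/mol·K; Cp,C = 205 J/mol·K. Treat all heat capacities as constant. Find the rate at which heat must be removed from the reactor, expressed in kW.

Extent of reaction ξ = 0.802 × 1880 = 1507.8 mol/h
Reaction term: ξ·ΔH°_rxn = 1507.8 × -90.0 = -135700 kJ/h
Sensible, feed 89.3→25 °C: -23439 kJ/h
Outlet flows (mol/h): A 372.24, B 372.24, C 1507.8
Sensible, products 25→219 °C: 73966 kJ/h
Q = ΔH = -85172 kJ/h = -23.659 kW
Heat removed = 23.659 kW

Q_out = 23.7 kW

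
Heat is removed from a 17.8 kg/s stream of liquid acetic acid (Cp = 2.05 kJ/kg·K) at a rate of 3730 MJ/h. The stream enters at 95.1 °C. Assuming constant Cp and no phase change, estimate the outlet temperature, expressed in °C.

Q = 3730 MJ/h = 1036.1 kJ/s
ΔT = Q/(ṁ·Cp) = 1036.1/(17.8×2.05) = 28.394 K
T_out = 95.1 − 28.394 = 66.706 °C

T_out = 66.7 °C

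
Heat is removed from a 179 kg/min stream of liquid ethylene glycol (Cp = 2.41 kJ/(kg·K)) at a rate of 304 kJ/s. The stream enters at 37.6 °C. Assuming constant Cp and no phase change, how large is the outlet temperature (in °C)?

Q = 304 kJ/s = 18240 kJ/min
ΔT = Q/(ṁ·Cp) = 18240/(179×2.41) = 42.282 K
T_out = 37.6 − 42.282 = -4.6819 °C

T_out = -4.68 °C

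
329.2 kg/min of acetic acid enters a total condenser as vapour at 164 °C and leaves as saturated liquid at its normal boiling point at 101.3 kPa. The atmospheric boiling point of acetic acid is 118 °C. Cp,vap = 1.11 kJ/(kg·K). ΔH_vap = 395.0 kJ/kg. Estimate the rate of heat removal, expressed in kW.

Q_c = 2450 kW

vapour 164→118 °C: -51.06 kJ/kg
condensation at 118 °C: -395 kJ/kg
Δh = -51.06 + -395 = -446.06 kJ/kg
Q = ṁ·Δh = 329.2 kg/min × -446.06 kJ/kg = -146840 kJ/min
|Q| = 2447.4 kW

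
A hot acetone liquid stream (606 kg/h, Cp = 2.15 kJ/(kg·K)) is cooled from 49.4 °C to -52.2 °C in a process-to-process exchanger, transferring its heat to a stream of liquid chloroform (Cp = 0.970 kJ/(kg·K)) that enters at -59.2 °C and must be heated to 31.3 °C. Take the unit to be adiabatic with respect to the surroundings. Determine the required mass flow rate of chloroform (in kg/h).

Heat released by hot stream: Q = 606 × 2.15 × (49.4 − -52.2) = 132370 kJ/h
Energy balance on cold side (adiabatic exchanger): Q = ṁ_c·Cp_c·(T_c,out − T_c,in)
ṁ_c = 132370 / [0.970 × (31.3 − -59.2)] = 1507.9 kg/h

ṁ_c = 1510 kg/h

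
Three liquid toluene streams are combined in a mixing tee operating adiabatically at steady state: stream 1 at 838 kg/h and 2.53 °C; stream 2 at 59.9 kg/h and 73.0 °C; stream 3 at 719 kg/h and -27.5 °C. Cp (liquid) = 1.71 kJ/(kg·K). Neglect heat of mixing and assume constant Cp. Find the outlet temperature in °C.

No heat crosses the boundary, so H_out = H_in.
Σ ṁᵢCp,ᵢTᵢ = 838×1.71×2.53 + 59.9×1.71×73.0 + 719×1.71×-27.5 = -22708
Σ ṁᵢCp,ᵢ = 838×1.71 + 59.9×1.71 + 719×1.71 = 2764.9
T_out = -22708 / 2764.9 = -8.213 °C

T_out = -8.21 °C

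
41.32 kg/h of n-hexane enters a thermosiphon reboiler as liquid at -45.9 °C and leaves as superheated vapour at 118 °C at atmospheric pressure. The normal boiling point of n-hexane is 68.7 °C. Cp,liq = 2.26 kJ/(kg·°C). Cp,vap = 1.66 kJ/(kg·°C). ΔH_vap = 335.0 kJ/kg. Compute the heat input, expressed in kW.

liquid -45.9→68.7 °C: 259 kJ/kg
vaporisation at 68.7 °C: 335 kJ/kg
vapour 68.7→118 °C: 81.838 kJ/kg
Δh = 259 + 335 + 81.838 = 675.83 kJ/kg
Q = ṁ·Δh = 41.32 kg/h × 675.83 kJ/kg = 27925 kJ/h
|Q| = 7.7571 kW

Q = 7.76 kW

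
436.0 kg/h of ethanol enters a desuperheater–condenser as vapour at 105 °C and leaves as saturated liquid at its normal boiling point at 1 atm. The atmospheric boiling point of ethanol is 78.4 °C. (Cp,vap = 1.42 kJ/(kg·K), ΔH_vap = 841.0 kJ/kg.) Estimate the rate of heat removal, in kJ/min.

vapour 105→78.4 °C: -37.772 kJ/kg
condensation at 78.4 °C: -841 kJ/kg
Δh = -37.772 + -841 = -878.77 kJ/kg
Q = ṁ·Δh = 436.0 kg/h × -878.77 kJ/kg = -383140 kJ/h
|Q| = 106.43 kW = 6385.7 kJ/min

Q_c = 6390 kJ/min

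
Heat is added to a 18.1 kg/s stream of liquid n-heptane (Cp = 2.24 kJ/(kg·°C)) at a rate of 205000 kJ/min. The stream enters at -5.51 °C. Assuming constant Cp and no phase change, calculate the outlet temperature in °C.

Q = 205000 kJ/min = 3416.7 kJ/s
ΔT = Q/(ṁ·Cp) = 3416.7/(18.1×2.24) = 84.271 K
T_out = -5.51 + 84.271 = 78.761 °C

T_out = 78.8 °C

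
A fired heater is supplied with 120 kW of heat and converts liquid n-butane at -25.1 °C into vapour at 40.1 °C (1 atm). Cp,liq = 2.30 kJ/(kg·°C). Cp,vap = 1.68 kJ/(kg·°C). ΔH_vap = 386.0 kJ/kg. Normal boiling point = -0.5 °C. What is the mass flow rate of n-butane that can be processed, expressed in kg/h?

Δh = 2.30×(-0.5−-25.1) + 386.0 + 1.68×(40.1−-0.5) = 510.79 kJ/kg
Q = 120 kW = 120 kJ/s = 432000 kJ/h
ṁ = Q/Δh = 432000 / 510.79 = 845.75 kg/h

ṁ = 846 kg/h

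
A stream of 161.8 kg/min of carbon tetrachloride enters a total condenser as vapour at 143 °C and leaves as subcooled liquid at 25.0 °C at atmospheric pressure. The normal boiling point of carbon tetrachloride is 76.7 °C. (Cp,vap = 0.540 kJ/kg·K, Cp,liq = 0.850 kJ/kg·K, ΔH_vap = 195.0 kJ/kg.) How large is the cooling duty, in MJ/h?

vapour 143→76.7 °C: -35.802 kJ/kg
condensation at 76.7 °C: -195 kJ/kg
liquid 76.7→25.0 °C: -43.945 kJ/kg
Δh = -35.802 + -195 + -43.945 = -274.75 kJ/kg
Q = ṁ·Δh = 161.8 kg/min × -274.75 kJ/kg = -44454 kJ/min
|Q| = 740.9 kW = 2667.2 MJ/h

Q_c = 2670 MJ/h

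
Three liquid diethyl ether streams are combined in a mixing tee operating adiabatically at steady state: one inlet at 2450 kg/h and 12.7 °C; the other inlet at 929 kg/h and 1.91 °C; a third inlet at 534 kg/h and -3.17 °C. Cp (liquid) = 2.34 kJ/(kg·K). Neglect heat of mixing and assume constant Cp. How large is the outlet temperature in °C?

Energy balance with Q = 0: Σ ṁᵢCp,ᵢ(T_out − Tᵢ) = 0
Σ ṁᵢCp,ᵢTᵢ = 2450×2.34×12.7 + 929×2.34×1.91 + 534×2.34×-3.17 = 73000
Σ ṁᵢCp,ᵢ = 2450×2.34 + 929×2.34 + 534×2.34 = 9156.4
T_out = 73000 / 9156.4 = 7.9726 °C

T_out = 7.97 °C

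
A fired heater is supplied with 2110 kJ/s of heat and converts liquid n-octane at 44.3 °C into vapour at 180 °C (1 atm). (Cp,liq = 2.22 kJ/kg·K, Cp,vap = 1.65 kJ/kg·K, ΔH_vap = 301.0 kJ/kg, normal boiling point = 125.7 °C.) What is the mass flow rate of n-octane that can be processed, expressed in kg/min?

ṁ = 222 kg/min

Δh = 2.22×(125.7−44.3) + 301.0 + 1.65×(180−125.7) = 571.3 kJ/kg
Q = 2110 kJ/s = 2110 kJ/s = 126600 kJ/min
ṁ = Q/Δh = 126600 / 571.3 = 221.6 kg/min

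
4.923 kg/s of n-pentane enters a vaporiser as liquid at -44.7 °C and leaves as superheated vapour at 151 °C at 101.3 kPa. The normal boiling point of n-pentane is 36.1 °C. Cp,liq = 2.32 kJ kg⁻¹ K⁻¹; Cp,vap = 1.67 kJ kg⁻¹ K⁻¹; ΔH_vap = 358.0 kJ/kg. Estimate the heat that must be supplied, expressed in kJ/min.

Q = 218000 kJ/min

liquid -44.7→36.1 °C: 187.46 kJ/kg
vaporisation at 36.1 °C: 358 kJ/kg
vapour 36.1→151 °C: 191.88 kJ/kg
Δh = 187.46 + 358 + 191.88 = 737.34 kJ/kg
Q = ṁ·Δh = 4.923 kg/s × 737.34 kJ/kg = 3629.9 kJ/s
|Q| = 3629.9 kW = 217800 kJ/min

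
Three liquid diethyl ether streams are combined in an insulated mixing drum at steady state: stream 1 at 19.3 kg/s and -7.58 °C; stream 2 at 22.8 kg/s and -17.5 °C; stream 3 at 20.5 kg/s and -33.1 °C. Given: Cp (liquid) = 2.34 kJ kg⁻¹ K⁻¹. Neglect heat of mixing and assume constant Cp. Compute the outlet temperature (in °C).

T_out = -19.6 °C

Adiabatic, steady state ⇒ Σ ṁᵢCp,ᵢ(T_out − Tᵢ) = 0
Σ ṁᵢCp,ᵢTᵢ = 19.3×2.34×-7.58 + 22.8×2.34×-17.5 + 20.5×2.34×-33.1 = -2863.8
Σ ṁᵢCp,ᵢ = 19.3×2.34 + 22.8×2.34 + 20.5×2.34 = 146.48
T_out = -2863.8 / 146.48 = -19.55 °C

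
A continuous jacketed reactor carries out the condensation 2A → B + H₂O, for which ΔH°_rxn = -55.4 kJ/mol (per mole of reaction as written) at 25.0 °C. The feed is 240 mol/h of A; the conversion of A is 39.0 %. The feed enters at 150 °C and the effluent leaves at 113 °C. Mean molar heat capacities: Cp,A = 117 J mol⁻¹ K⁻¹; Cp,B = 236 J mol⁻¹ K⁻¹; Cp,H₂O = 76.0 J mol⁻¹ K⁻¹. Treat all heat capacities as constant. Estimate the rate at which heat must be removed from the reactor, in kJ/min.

Extent of reaction ξ = 0.390 × 240 / 2 = 46.8 mol/h
Reaction term: ξ·ΔH°_rxn = 46.8 × -55.4 = -2592.7 kJ/h
Sensible, feed 150→25 °C: -3510 kJ/h
Outlet flows (mol/h): A 146.4, B 46.8, H₂O 46.8
Sensible, products 25→113 °C: 2792.3 kJ/h
Q = ΔH = -3310.4 kJ/h = -0.91957 kW
Heat removed = 55.174 kJ/min

Q_out = 55.2 kJ/min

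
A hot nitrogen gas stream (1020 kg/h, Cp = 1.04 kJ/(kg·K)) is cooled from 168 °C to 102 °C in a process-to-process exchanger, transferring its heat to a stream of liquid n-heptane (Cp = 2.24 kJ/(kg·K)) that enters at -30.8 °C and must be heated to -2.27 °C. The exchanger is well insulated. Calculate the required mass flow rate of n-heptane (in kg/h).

ṁ_c = 1100 kg/h

Heat released by hot stream: Q = 1020 × 1.04 × (168 − 102) = 70013 kJ/h
Energy balance on cold side (adiabatic exchanger): Q = ṁ_c·Cp_c·(T_c,out − T_c,in)
ṁ_c = 70013 / [2.24 × (-2.27 − -30.8)] = 1095.5 kg/h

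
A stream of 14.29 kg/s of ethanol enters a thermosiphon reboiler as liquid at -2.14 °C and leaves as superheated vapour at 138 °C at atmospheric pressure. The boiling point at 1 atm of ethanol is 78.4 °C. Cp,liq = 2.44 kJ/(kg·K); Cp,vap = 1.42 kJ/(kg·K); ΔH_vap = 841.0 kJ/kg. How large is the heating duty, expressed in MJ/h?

liquid -2.14→78.4 °C: 196.52 kJ/kg
vaporisation at 78.4 °C: 841 kJ/kg
vapour 78.4→138 °C: 84.632 kJ/kg
Δh = 196.52 + 841 + 84.632 = 1122.1 kJ/kg
Q = ṁ·Δh = 14.29 kg/s × 1122.1 kJ/kg = 16036 kJ/s
|Q| = 16036 kW = 57728 MJ/h

Q = 57700 MJ/h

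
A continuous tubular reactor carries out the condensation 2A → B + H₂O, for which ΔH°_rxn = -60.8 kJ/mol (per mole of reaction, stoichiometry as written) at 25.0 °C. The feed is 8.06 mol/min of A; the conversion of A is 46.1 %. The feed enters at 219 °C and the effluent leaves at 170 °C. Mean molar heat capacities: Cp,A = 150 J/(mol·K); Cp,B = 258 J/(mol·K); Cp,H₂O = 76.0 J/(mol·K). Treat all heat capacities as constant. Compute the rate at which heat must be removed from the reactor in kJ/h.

Extent of reaction ξ = 0.461 × 8.06 / 2 = 1.8578 mol/min
Reaction term: ξ·ΔH°_rxn = 1.8578 × -60.8 = -112.96 kJ/min
Sensible, feed 219→25 °C: -234.55 kJ/min
Outlet flows (mol/min): A 4.3443, B 1.8578, H₂O 1.8578
Sensible, products 25→170 °C: 184.46 kJ/min
Q = ΔH = -163.04 kJ/min = -2.7173 kW
Heat removed = 9782.3 kJ/h

Q_out = 9780 kJ/h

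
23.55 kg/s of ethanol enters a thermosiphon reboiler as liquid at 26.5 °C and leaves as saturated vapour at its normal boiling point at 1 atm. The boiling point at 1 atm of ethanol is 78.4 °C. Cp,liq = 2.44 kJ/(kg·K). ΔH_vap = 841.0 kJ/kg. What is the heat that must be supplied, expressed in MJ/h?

liquid 26.5→78.4 °C: 126.64 kJ/kg
vaporisation at 78.4 °C: 841 kJ/kg
Δh = 126.64 + 841 = 967.64 kJ/kg
Q = ṁ·Δh = 23.55 kg/s × 967.64 kJ/kg = 22788 kJ/s
|Q| = 22788 kW = 82036 MJ/h

Q = 82000 MJ/h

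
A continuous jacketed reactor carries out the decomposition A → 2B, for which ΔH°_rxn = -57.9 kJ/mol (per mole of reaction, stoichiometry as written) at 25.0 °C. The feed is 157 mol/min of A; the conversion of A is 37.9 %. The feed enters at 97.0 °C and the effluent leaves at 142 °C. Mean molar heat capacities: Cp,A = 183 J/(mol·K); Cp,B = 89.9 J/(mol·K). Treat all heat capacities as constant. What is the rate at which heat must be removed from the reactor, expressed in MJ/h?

Q_out = 130 MJ/h

Extent of reaction ξ = 0.379 × 157 = 59.503 mol/min
Reaction term: ξ·ΔH°_rxn = 59.503 × -57.9 = -3445.2 kJ/min
Sensible, feed 97.0→25 °C: -2068.6 kJ/min
Outlet flows (mol/min): A 97.497, B 119.01
Sensible, products 25→142 °C: 3339.2 kJ/min
Q = ΔH = -2174.6 kJ/min = -36.243 kW
Heat removed = 130.48 MJ/h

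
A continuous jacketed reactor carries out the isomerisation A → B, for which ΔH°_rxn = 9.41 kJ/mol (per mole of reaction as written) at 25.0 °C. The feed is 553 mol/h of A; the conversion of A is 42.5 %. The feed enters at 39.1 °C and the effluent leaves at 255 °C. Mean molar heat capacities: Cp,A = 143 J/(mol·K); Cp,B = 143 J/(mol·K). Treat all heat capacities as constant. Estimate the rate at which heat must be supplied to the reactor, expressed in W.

Extent of reaction ξ = 0.425 × 553 = 235.03 mol/h
Reaction term: ξ·ΔH°_rxn = 235.03 × 9.41 = 2211.6 kJ/h
Sensible, feed 39.1→25 °C: -1115 kJ/h
Outlet flows (mol/h): A 317.98, B 235.03
Sensible, products 25→255 °C: 18188 kJ/h
Q = ΔH = 19285 kJ/h = 5.3569 kW
Heat supplied = 5356.9 W

Q_in = 5360 W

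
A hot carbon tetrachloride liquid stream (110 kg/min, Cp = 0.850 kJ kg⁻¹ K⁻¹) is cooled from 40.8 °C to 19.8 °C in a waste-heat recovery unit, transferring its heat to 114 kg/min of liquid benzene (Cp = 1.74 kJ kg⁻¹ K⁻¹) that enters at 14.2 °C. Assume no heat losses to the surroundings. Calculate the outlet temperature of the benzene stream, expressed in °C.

Heat released by hot stream: Q = 110 × 0.850 × (40.8 − 19.8) = 1963.5 kJ/min
Energy balance on cold side (adiabatic exchanger): Q = ṁ_c·Cp_c·(T_c,out − T_c,in)
T_c,out = 14.2 + 1963.5/(114 × 1.74) = 24.099 °C

T_c,out = 24.1 °C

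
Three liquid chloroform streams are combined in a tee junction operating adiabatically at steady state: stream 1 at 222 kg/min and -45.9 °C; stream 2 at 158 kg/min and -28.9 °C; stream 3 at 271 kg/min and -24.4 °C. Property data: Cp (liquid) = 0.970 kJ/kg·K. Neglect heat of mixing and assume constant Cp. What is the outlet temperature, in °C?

T_out = -32.8 °C

Energy balance with Q = 0: Σ ṁᵢCp,ᵢ(T_out − Tᵢ) = 0
Σ ṁᵢCp,ᵢTᵢ = 222×0.970×-45.9 + 158×0.970×-28.9 + 271×0.970×-24.4 = -20727
Σ ṁᵢCp,ᵢ = 222×0.970 + 158×0.970 + 271×0.970 = 631.47
T_out = -20727 / 631.47 = -32.824 °C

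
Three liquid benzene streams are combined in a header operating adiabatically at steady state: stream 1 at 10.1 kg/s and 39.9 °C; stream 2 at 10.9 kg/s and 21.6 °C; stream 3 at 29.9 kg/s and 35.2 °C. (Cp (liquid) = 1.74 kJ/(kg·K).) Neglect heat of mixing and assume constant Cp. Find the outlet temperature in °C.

T_out = 33.2 °C

No heat crosses the boundary, so H_out = H_in.
Σ ṁᵢCp,ᵢTᵢ = 10.1×1.74×39.9 + 10.9×1.74×21.6 + 29.9×1.74×35.2 = 2942.2
Σ ṁᵢCp,ᵢ = 10.1×1.74 + 10.9×1.74 + 29.9×1.74 = 88.566
T_out = 2942.2 / 88.566 = 33.22 °C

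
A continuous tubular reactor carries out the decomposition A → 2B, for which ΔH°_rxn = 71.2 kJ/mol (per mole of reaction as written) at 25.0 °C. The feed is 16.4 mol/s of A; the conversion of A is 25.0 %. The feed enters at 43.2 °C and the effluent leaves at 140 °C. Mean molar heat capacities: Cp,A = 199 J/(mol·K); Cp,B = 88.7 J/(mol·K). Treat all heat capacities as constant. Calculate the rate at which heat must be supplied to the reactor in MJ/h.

Q_in = 2150 MJ/h

Extent of reaction ξ = 0.250 × 16.4 = 4.1 mol/s
Reaction term: ξ·ΔH°_rxn = 4.1 × 71.2 = 291.92 kJ/s
Sensible, feed 43.2→25 °C: -59.398 kJ/s
Outlet flows (mol/s): A 12.3, B 8.2
Sensible, products 25→140 °C: 365.13 kJ/s
Q = ΔH = 597.65 kJ/s = 597.65 kW
Heat supplied = 2151.5 MJ/h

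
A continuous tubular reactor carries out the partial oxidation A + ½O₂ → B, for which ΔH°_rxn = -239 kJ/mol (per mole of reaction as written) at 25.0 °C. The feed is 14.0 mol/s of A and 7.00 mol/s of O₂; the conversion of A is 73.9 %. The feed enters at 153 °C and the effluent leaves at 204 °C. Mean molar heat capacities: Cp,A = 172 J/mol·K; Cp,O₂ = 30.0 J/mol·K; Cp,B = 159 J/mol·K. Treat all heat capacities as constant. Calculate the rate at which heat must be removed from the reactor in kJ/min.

Extent of reaction ξ = 0.739 × 14.0 = 10.346 mol/s
Reaction term: ξ·ΔH°_rxn = 10.346 × -239 = -2472.7 kJ/s
Sensible, feed 153→25 °C: -335.1 kJ/s
Outlet flows (mol/s): A 3.654, O₂ 1.827, B 10.346
Sensible, products 25→204 °C: 416.77 kJ/s
Q = ΔH = -2391 kJ/s = -2391 kW
Heat removed = 143460 kJ/min

Q_out = 143000 kJ/min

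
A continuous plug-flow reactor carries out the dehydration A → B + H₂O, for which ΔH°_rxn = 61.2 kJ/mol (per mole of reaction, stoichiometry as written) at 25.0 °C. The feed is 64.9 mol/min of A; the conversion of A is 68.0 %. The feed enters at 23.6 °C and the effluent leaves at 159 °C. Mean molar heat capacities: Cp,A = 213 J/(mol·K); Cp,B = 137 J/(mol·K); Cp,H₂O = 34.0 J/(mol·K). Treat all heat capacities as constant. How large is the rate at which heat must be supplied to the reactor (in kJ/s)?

Extent of reaction ξ = 0.680 × 64.9 = 44.132 mol/min
Reaction term: ξ·ΔH°_rxn = 44.132 × 61.2 = 2700.9 kJ/min
Sensible, feed 23.6→25 °C: 19.353 kJ/min
Outlet flows (mol/min): A 20.768, B 44.132, H₂O 44.132
Sensible, products 25→159 °C: 1604 kJ/min
Q = ΔH = 4324.2 kJ/min = 72.071 kW
Heat supplied = 72.071 kJ/s

Q_in = 72.1 kJ/s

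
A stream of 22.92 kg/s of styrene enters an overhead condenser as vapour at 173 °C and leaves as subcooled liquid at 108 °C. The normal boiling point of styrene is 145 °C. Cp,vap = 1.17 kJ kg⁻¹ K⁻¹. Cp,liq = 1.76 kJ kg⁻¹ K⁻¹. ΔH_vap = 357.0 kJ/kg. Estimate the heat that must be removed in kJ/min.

vapour 173→145 °C: -32.76 kJ/kg
condensation at 145 °C: -357 kJ/kg
liquid 145→108 °C: -65.12 kJ/kg
Δh = -32.76 + -357 + -65.12 = -454.88 kJ/kg
Q = ṁ·Δh = 22.92 kg/s × -454.88 kJ/kg = -10426 kJ/s
|Q| = 10426 kW = 625550 kJ/min

Q_c = 626000 kJ/min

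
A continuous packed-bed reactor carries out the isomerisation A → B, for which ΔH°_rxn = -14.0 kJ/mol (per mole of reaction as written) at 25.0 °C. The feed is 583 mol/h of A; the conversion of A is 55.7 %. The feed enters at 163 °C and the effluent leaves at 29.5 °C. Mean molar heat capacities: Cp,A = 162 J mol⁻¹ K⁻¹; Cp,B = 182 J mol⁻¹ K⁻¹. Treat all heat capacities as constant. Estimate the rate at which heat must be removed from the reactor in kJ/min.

Q_out = 285 kJ/min

Extent of reaction ξ = 0.557 × 583 = 324.73 mol/h
Reaction term: ξ·ΔH°_rxn = 324.73 × -14.0 = -4546.2 kJ/h
Sensible, feed 163→25 °C: -13034 kJ/h
Outlet flows (mol/h): A 258.27, B 324.73
Sensible, products 25→29.5 °C: 454.23 kJ/h
Q = ΔH = -17126 kJ/h = -4.7571 kW
Heat removed = 285.43 kJ/min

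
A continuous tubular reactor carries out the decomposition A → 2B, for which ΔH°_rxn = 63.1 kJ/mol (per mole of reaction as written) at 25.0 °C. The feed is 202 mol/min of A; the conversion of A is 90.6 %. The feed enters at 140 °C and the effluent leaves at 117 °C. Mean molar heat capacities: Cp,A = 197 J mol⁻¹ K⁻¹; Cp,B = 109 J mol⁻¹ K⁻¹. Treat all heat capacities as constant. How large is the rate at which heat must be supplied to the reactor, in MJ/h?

Q_in = 659 MJ/h

Extent of reaction ξ = 0.906 × 202 = 183.01 mol/min
Reaction term: ξ·ΔH°_rxn = 183.01 × 63.1 = 11548 kJ/min
Sensible, feed 140→25 °C: -4576.3 kJ/min
Outlet flows (mol/min): A 18.988, B 366.02
Sensible, products 25→117 °C: 4014.6 kJ/min
Q = ΔH = 10986 kJ/min = 183.11 kW
Heat supplied = 659.18 MJ/h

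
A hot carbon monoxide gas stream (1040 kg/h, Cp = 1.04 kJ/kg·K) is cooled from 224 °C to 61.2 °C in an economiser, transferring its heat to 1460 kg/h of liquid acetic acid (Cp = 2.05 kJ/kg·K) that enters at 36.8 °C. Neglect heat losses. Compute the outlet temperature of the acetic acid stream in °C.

T_c,out = 95.6 °C

Heat released by hot stream: Q = 1040 × 1.04 × (224 − 61.2) = 176080 kJ/h
Energy balance on cold side (adiabatic exchanger): Q = ṁ_c·Cp_c·(T_c,out − T_c,in)
T_c,out = 36.8 + 176080/(1460 × 2.05) = 95.632 °C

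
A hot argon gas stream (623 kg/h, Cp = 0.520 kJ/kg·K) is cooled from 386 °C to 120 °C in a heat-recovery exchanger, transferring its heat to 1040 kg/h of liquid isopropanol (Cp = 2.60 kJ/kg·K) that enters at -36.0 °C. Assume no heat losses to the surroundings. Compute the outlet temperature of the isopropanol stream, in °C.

T_c,out = -4.13 °C

Heat released by hot stream: Q = 623 × 0.520 × (386 − 120) = 86173 kJ/h
Energy balance on cold side (adiabatic exchanger): Q = ṁ_c·Cp_c·(T_c,out − T_c,in)
T_c,out = -36.0 + 86173/(1040 × 2.60) = -4.1312 °C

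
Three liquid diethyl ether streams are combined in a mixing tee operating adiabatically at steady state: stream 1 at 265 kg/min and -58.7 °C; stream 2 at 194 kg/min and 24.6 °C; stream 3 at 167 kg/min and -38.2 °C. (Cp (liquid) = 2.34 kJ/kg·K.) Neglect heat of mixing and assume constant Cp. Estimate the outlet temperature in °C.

Adiabatic, steady state ⇒ Σ ṁᵢCp,ᵢ(T_out − Tᵢ) = 0
Σ ṁᵢCp,ᵢTᵢ = 265×2.34×-58.7 + 194×2.34×24.6 + 167×2.34×-38.2 = -40160
Σ ṁᵢCp,ᵢ = 265×2.34 + 194×2.34 + 167×2.34 = 1464.8
T_out = -40160 / 1464.8 = -27.416 °C

T_out = -27.4 °C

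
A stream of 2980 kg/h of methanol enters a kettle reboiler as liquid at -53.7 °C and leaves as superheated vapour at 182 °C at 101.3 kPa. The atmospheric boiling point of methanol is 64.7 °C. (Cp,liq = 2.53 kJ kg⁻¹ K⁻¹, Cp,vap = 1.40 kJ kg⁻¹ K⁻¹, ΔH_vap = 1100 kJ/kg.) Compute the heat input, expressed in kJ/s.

Q = 1290 kJ/s

liquid -53.7→64.7 °C: 299.55 kJ/kg
vaporisation at 64.7 °C: 1100 kJ/kg
vapour 64.7→182 °C: 164.22 kJ/kg
Δh = 299.55 + 1100 + 164.22 = 1563.8 kJ/kg
Q = ṁ·Δh = 2980 kg/h × 1563.8 kJ/kg = 4.66e+06 kJ/h
|Q| = 1294.5 kW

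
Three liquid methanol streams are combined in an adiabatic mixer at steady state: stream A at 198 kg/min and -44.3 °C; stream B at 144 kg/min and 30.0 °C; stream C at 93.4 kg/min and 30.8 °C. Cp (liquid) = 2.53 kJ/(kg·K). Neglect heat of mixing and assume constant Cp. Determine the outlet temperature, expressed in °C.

T_out = -3.62 °C

No heat crosses the boundary, so H_out = H_in.
T_out = Σ ṁᵢCp,ᵢTᵢ / Σ ṁᵢCp,ᵢ
      = -3983.9 / 1101.6 = -3.6166 °C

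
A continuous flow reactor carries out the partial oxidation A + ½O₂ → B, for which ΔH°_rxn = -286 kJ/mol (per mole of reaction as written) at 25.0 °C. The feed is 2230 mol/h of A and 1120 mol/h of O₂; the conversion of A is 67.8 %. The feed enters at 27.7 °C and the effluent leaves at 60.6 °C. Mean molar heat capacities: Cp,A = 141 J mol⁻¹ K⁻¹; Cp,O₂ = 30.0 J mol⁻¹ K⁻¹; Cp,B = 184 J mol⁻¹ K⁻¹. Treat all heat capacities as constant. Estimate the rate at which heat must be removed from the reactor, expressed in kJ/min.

Q_out = 6990 kJ/min

Extent of reaction ξ = 0.678 × 2230 = 1511.9 mol/h
Reaction term: ξ·ΔH°_rxn = 1511.9 × -286 = -432410 kJ/h
Sensible, feed 27.7→25 °C: -939.68 kJ/h
Outlet flows (mol/h): A 718.06, O₂ 364.03, B 1511.9
Sensible, products 25→60.6 °C: 13897 kJ/h
Q = ΔH = -419460 kJ/h = -116.52 kW
Heat removed = 6991 kJ/min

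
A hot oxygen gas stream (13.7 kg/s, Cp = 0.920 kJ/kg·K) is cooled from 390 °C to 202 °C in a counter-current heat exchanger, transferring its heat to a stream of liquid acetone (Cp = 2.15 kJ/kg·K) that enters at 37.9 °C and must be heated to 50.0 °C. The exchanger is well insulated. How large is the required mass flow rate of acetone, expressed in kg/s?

Heat released by hot stream: Q = 13.7 × 0.920 × (390 − 202) = 2369.6 kJ/s
Energy balance on cold side (adiabatic exchanger): Q = ṁ_c·Cp_c·(T_c,out − T_c,in)
ṁ_c = 2369.6 / [2.15 × (50.0 − 37.9)] = 91.084 kg/s

ṁ_c = 91.1 kg/s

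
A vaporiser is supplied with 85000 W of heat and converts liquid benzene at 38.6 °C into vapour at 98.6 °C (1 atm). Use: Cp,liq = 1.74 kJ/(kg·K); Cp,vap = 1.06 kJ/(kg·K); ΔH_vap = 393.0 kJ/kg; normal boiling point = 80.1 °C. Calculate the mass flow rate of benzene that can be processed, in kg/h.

ṁ = 631 kg/h

Δh = 1.74×(80.1−38.6) + 393.0 + 1.06×(98.6−80.1) = 484.82 kJ/kg
Q = 85000 W = 85 kJ/s = 306000 kJ/h
ṁ = Q/Δh = 306000 / 484.82 = 631.16 kg/h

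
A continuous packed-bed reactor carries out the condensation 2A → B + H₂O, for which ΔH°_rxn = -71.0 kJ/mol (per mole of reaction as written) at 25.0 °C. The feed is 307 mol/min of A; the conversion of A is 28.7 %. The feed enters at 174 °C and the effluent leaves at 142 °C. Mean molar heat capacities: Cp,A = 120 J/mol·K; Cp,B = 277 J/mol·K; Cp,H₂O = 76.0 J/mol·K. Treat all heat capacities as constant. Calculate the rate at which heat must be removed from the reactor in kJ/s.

Extent of reaction ξ = 0.287 × 307 / 2 = 44.054 mol/min
Reaction term: ξ·ΔH°_rxn = 44.054 × -71.0 = -3127.9 kJ/min
Sensible, feed 174→25 °C: -5489.2 kJ/min
Outlet flows (mol/min): A 218.89, B 44.054, H₂O 44.054
Sensible, products 25→142 °C: 4892.7 kJ/min
Q = ΔH = -3724.3 kJ/min = -62.072 kW
Heat removed = 62.072 kJ/s

Q_out = 62.1 kJ/s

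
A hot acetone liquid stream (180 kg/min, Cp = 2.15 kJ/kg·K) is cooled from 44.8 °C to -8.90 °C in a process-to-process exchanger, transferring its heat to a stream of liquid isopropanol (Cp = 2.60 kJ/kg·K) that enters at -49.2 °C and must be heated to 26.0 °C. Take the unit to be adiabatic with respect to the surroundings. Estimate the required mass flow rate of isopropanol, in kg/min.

Heat released by hot stream: Q = 180 × 2.15 × (44.8 − -8.90) = 20782 kJ/min
Energy balance on cold side (adiabatic exchanger): Q = ṁ_c·Cp_c·(T_c,out − T_c,in)
ṁ_c = 20782 / [2.60 × (26.0 − -49.2)] = 106.29 kg/min

ṁ_c = 106 kg/min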